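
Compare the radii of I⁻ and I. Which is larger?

I⁻

Forming I⁻ adds 1 electron to I. More electron–electron repulsion in the same shell, with unchanged nuclear charge, lets the cloud expand.
An anion is larger than its parent atom: I⁻ > I.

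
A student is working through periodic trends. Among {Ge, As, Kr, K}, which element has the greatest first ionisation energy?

Kr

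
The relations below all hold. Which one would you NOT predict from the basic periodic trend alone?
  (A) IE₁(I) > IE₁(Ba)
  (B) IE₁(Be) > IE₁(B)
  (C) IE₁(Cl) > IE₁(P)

(B)

The general trend: IE₁ increases across a period and decreases down a group.
(A) I (period 5, group 17) vs Ba (period 6, group 2): the stated order agrees with the simple trend.
(B) Be (period 2, group 2) vs B (period 2, group 13): the stated order contradicts the simple trend.
(C) Cl (period 3, group 17) vs P (period 3, group 15): the stated order agrees with the simple trend.
The exception is (B): removing B's lone 2p electron is easier than breaking Be's filled 2s².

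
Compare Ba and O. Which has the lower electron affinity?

Atoms with high Z_eff and room in the valence shell (especially the halogens) have the most exothermic electron affinities.
Neither a single period nor a single group — weigh both effects.
O > Ba: both effects reinforce here, so O is clearly the higher of the two.
Tabulated electron affinity (kJ/mol): O 141, Ba 14.
So Ba has the lower electron affinity (Ba < O).

Ba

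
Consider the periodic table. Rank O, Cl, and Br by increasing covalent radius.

O, Cl, Br

O is in period 2, group 16; Cl is in period 3, group 17; Br is in period 4, group 17.
Atomic radius shrinks across a period as nuclear charge pulls the same shell inward, and grows down a group as new shells are added.
Neither a single period nor a single group — weigh both effects.
Cl > O: period and group pull opposite ways; the down-group shift dominates (99 vs 63 pm).
Br > Cl: Br sits below Cl in group 17, so the down-group effect alone puts Br larger.
For reference (pm): O 63, Cl 99, Br 114.
So from smallest to largest: O < Cl < Br.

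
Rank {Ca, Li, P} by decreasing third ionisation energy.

Li > Ca > P

Consider each +2 ion: Ca²⁺ is the bare [Ar] core; Li²⁺ is already 1 electron into the core; P²⁺ still has 3 valence electrons.
Breaking into a closed-shell core is much more expensive than removing a leftover valence electron — Ca and Li have the largest IE_3 here.
The numbers (kJ/mol): Ca 4912, Li 11815, P 2914.
Overall IE_3 order: P < Ca < Li.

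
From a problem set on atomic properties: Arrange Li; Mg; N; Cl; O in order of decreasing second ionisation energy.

After 1 electron has been removed, what remains? Li⁺ is the bare [He] core; Mg⁺ still has 1 valence electron; N⁺ still has 4 valence electrons; Cl⁺ still has 6 valence electrons; O⁺ still has 5 valence electrons.
Breaking into a closed-shell core is much more expensive than removing a leftover valence electron — Li has the largest IE_2 here.
Valence configurations: Mg⁺ [Ne]3s¹, N⁺ [He]2s²2p², Cl⁺ [Ne]3s²3p⁴, O⁺ [He]2s²2p³.
The numbers (kJ/mol): Li 7298, Mg 1451, N 2856, Cl 2298, O 3388.
Hence IE_2: Mg < Cl < N < O < Li.

Li > O > N > Cl > Mg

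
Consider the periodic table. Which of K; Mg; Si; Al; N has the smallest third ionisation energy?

IE_3 is the cost of taking one more electron from the +2 cation: K²⁺ is already 1 electron into the core; Mg²⁺ is the bare [Ne] core; Si²⁺ still has 2 valence electrons; Al²⁺ still has 1 valence electron; N²⁺ still has 3 valence electrons.
Usually core removal costs more than valence removal, but here the competition is close: a tightly held n=2 valence electron can cost more to remove than an n=3 core electron, so the actual values have to decide it.
Valence configurations: Si²⁺ [Ne]3s², Al²⁺ [Ne]3s¹, N²⁺ [He]2s²2p¹.
Approximate IE_3 values (kJ/mol): K 4420, Mg 7733, Si 3232, Al 2745, N 4578.
Hence IE_3: Al < Si < K < N < Mg.

Al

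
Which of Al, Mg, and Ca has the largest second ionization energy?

Al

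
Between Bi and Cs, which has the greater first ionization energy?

Cs is in period 6, group 1; Bi is in period 6, group 15.
First ionization energy rises across a period (greater Z_eff holds electrons more tightly) and falls down a group (valence electrons are farther from the nucleus).
All lie in period 6, so first ionization energy increases left to right.
So Bi has the greater first ionization energy (Bi > Cs).

Bi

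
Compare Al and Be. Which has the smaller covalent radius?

Be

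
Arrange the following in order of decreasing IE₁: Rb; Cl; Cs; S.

Cl > S > Rb > Cs

First ionization energy rises across a period (greater Z_eff holds electrons more tightly) and falls down a group (valence electrons are farther from the nucleus).
These span different periods and groups, so the two trends combine.
Rb > Cs: they share group 1; the group trend gives Rb the larger value.
S > Rb: relative to Rb, both the across-period and down-group shifts push S's first ionization energy up.
Cl > S: Cl lies to the right of S in period 3, so the across-period effect alone puts Cl higher.
Approximate values (kJ/mol): S 1000, Cl 1251, Rb 403, Cs 376.
So from highest to lowest: Cl > S > Rb > Cs.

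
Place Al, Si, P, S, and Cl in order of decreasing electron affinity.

Electron affinity generally becomes more exothermic across a period toward the halogens and less exothermic down a group.
All lie in period 3; the across-period trend (electron affinity increases left to right) applies, with the exception below.
Note the exception: Si has a higher electron affinity than P, contrary to the simple trend — adding an electron to P's half-filled 3p³ is unfavourable, so Si (3p²) has the more exothermic EA.
Tabulated electron affinity (kJ/mol): Al 42, Si 134, P 72, S 200, Cl 349.
So from highest to lowest: Cl > S > Si > P > Al.

Cl, S, Si, P, Al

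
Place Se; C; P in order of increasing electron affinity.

P < C < Se

C is in period 2, group 14; P is in period 3, group 15; Se is in period 4, group 16.
Atoms with high Z_eff and room in the valence shell (especially the halogens) have the most exothermic electron affinities.
A diagonal step moves right (one effect) and down (the opposite effect) at once.
C > P: period and group pull opposite ways; the down-group shift dominates (122 vs 72 kJ/mol).
Se > C: period and group pull opposite ways; the across-period shift dominates (195 vs 122 kJ/mol).
Approximate values (kJ/mol): C 122, P 72, Se 195.
So from lowest to highest: P < C < Se.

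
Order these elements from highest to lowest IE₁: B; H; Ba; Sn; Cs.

H > B > Sn > Ba > Cs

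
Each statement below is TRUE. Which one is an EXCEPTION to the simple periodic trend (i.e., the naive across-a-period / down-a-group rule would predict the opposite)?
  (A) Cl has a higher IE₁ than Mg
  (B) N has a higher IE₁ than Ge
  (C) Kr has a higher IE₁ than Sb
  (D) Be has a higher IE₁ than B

(D)

The general trend: IE₁ increases across a period and decreases down a group.
(A) Cl (period 3, group 17) vs Mg (period 3, group 2): the stated order agrees with the simple trend.
(B) N (period 2, group 15) vs Ge (period 4, group 14): the stated order agrees with the simple trend.
(C) Kr (period 4, group 18) vs Sb (period 5, group 15): the stated order agrees with the simple trend.
(D) Be (period 2, group 2) vs B (period 2, group 13): the stated order contradicts the simple trend.
The exception is (D): removing B's lone 2p electron is easier than breaking Be's filled 2s².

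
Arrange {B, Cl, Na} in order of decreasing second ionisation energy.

IE_2 is the cost of taking one more electron from the +1 cation: B⁺ still has 2 valence electrons; Cl⁺ still has 6 valence electrons; Na⁺ is the bare [Ne] core.
Core electrons are held far more tightly than valence electrons, so Na tops the IE_2 order.
Valence configurations: B⁺ [He]2s², Cl⁺ [Ne]3s²3p⁴.
The numbers (kJ/mol): B 2427, Cl 2298, Na 4562.
Overall IE_2 order: Cl < B < Na.

Na > B > Cl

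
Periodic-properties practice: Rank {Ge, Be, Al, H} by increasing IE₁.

H is in period 1, group 1; Be is in period 2, group 2; Al is in period 3, group 13; Ge is in period 4, group 14.
Removing the outermost electron gets harder across a period and easier down a group.
These sit on a diagonal, where the across-period and down-group effects partly cancel.
Ge > Al: the two effects oppose for this pair; the across-period effect wins (762 vs 578 kJ/mol).
Be > Ge: the two effects oppose for this pair; the down-group effect wins (900 vs 762 kJ/mol).
H > Be: the two effects oppose for this pair; the down-group effect wins (1312 vs 900 kJ/mol).
For reference (kJ/mol): H 1312, Be 900, Al 578, Ge 762.
So from lowest to highest: Al < Ge < Be < H.

Al, Ge, Be, H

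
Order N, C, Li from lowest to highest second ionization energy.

C < N < Li

After 1 electron has been removed, what remains? N⁺ still has 4 valence electrons; C⁺ still has 3 valence electrons; Li⁺ is the bare [He] core.
Core electrons are held far more tightly than valence electrons, so Li tops the IE_2 order.
Valence configurations: N⁺ [He]2s²2p², C⁺ [He]2s²2p¹.
Tabulated IE_2 (kJ/mol): N 2856, C 2353, Li 7298.
Hence IE_2: C < N < Li.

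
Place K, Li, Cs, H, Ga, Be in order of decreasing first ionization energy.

H > Be > Ga > Li > K > Cs

H is in period 1, group 1; Li is in period 2, group 1; Be is in period 2, group 2; K is in period 4, group 1; Ga is in period 4, group 13; Cs is in period 6, group 1.
IE₁ increases left→right with effective nuclear charge and decreases top→bottom as the valence shell moves farther out.
Neither a single period nor a single group — weigh both effects.
K > Cs: K sits above Cs in group 1, so the down-group effect alone puts K higher.
Li > K: they share group 1; the group trend gives Li the larger value.
Ga > Li: period and group pull opposite ways; the across-period shift dominates (579 vs 520 kJ/mol).
Be > Ga: period and group pull opposite ways; the down-group shift dominates (900 vs 579 kJ/mol).
H > Be: the two effects oppose for this pair; the down-group effect wins (1312 vs 900 kJ/mol).
For reference (kJ/mol): H 1312, Li 520, Be 900, K 419, Ga 579, Cs 376.
So from highest to lowest: H > Be > Ga > Li > K > Cs.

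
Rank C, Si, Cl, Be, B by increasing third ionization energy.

The third ionization energy removes an electron from the +2 ion. For each element: C²⁺ still has 2 valence electrons; Si²⁺ still has 2 valence electrons; Cl²⁺ still has 5 valence electrons; Be²⁺ is the bare [He] core; B²⁺ still has 1 valence electron.
Core electrons are held far more tightly than valence electrons, so Be tops the IE_3 order.
Valence configurations: C²⁺ [He]2s², Si²⁺ [Ne]3s², Cl²⁺ [Ne]3s²3p³, B²⁺ [He]2s¹.
Approximate IE_3 values (kJ/mol): C 4620, Si 3232, Cl 3822, Be 14849, B 3660.
Putting it together, IE_3: Si < B < Cl < C < Be.

Si < B < Cl < C < Be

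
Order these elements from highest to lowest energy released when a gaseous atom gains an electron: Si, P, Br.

Br, Si, P

Si is in period 3, group 14; P is in period 3, group 15; Br is in period 4, group 17.
EA tends to increase across a period and decrease down a group, though the pattern is less regular than for IE or radius.
Neither a single period nor a single group — weigh both effects.
Si > P: this pair runs against the simple trend — see the exception note.
Br > Si: period and group pull opposite ways; the across-period shift dominates (325 vs 134 kJ/mol).
Note the exception: Si has a higher electron affinity than P, contrary to the simple trend — adding an electron to P's half-filled 3p³ is unfavourable, so Si (3p²) has the more exothermic EA.
Approximate values (kJ/mol): Si 134, P 72, Br 325.
So from highest to lowest: Br > Si > P.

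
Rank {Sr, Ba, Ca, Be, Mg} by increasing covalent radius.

Be is in period 2, group 2; Mg is in period 3, group 2; Ca is in period 4, group 2; Sr is in period 5, group 2; Ba is in period 6, group 2.
Atomic radius shrinks across a period as nuclear charge pulls the same shell inward, and grows down a group as new shells are added.
All are in group 2, so atomic radius increases down the group.
So from smallest to largest: Be < Mg < Ca < Sr < Ba.

Be, Mg, Ca, Sr, Ba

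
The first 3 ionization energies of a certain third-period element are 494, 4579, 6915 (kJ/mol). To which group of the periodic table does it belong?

Look for the largest jump between consecutive ionization energies: IE2/IE1 ≈ 9.3, far larger than any earlier ratio.
That jump marks the point where a core electron is being removed. So the atom has 1 valence electron.
A main-group element with 1 valence electron is in group 1.

Group 1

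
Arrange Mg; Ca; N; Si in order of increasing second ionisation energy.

Ca < Mg < Si < N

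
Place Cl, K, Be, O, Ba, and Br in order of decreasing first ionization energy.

O > Cl > Br > Be > Ba > K

Be is in period 2, group 2; O is in period 2, group 16; Cl is in period 3, group 17; K is in period 4, group 1; Br is in period 4, group 17; Ba is in period 6, group 2.
Removing the outermost electron gets harder across a period and easier down a group.
Neither a single period nor a single group — weigh both effects.
Ba > K: the two effects oppose for this pair; the across-period effect wins (503 vs 419 kJ/mol).
Be > Ba: they share group 2; the group trend gives Be the larger value.
Br > Be: period and group pull opposite ways; the across-period shift dominates (1140 vs 900 kJ/mol).
Cl > Br: Cl sits above Br in group 17, so the down-group effect alone puts Cl higher.
O > Cl: period and group pull opposite ways; the down-group shift dominates (1314 vs 1251 kJ/mol).
For reference (kJ/mol): Be 900, O 1314, Cl 1251, K 419, Br 1140, Ba 503.
So from highest to lowest: O > Cl > Br > Be > Ba > K.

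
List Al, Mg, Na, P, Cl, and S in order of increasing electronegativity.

Na is in period 3, group 1; Mg is in period 3, group 2; Al is in period 3, group 13; P is in period 3, group 15; S is in period 3, group 16; Cl is in period 3, group 17.
Smaller atoms with higher effective nuclear charge are more electronegative.
All lie in period 3, so electronegativity increases left to right.
So from lowest to highest: Na < Mg < Al < P < S < Cl.

Na < Mg < Al < P < S < Cl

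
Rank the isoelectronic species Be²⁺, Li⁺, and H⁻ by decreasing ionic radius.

H⁻ > Li⁺ > Be²⁺

All of these have 2 electrons, so size is governed by nuclear charge alone: the more protons, the stronger the pull on the same electron cloud, and the smaller the ion.
Nuclear charges: Be²⁺ (Z=4), Li⁺ (Z=3), H⁻ (Z=1).
Largest to smallest: H⁻ > Li⁺ > Be²⁺.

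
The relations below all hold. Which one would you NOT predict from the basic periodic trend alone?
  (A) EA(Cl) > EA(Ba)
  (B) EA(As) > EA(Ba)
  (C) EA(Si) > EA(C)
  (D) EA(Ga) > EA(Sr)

The general trend: electron affinity increases across a period and decreases down a group.
(A) Cl (period 3, group 17) vs Ba (period 6, group 2): the stated order agrees with the simple trend.
(B) As (period 4, group 15) vs Ba (period 6, group 2): the stated order agrees with the simple trend.
(C) Si (period 3, group 14) vs C (period 2, group 14): the stated order contradicts the simple trend.
(D) Ga (period 4, group 13) vs Sr (period 5, group 2): the stated order agrees with the simple trend.
The exception is (C): Si's larger, more diffuse 3p orbitals accept an added electron slightly more readily than C's compact 2p.

(C)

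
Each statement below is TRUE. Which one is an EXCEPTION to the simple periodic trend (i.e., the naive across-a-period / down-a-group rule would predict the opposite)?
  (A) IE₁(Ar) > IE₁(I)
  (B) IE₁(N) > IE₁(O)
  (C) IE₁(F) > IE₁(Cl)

(B)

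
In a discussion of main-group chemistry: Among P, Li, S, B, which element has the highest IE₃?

Li

After 2 electrons have been removed, what remains? P²⁺ still has 3 valence electrons; Li²⁺ is already 1 electron into the core; S²⁺ still has 4 valence electrons; B²⁺ still has 1 valence electron.
Breaking into a closed-shell core is much more expensive than removing a leftover valence electron — Li has the largest IE_3 here.
Valence configurations: P²⁺ [Ne]3s²3p¹, S²⁺ [Ne]3s²3p², B²⁺ [He]2s¹.
Approximate IE_3 values (kJ/mol): P 2914, Li 11815, S 3357, B 3660.
Putting it together, IE_3: P < S < B < Li.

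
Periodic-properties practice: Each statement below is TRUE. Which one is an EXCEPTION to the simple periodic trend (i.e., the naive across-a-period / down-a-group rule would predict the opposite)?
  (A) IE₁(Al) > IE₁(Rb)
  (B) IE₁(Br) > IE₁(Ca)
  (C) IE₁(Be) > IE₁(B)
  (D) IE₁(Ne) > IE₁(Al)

The general trend: first ionisation energy increases across a period and decreases down a group.
(A) Al (period 3, group 13) vs Rb (period 5, group 1): the stated order agrees with the simple trend.
(B) Br (period 4, group 17) vs Ca (period 4, group 2): the stated order agrees with the simple trend.
(C) Be (period 2, group 2) vs B (period 2, group 13): the stated order contradicts the simple trend.
(D) Ne (period 2, group 18) vs Al (period 3, group 13): the stated order agrees with the simple trend.
The exception is (C): removing B's lone 2p electron is easier than breaking Be's filled 2s².

(C)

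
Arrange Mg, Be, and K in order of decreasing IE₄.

Be > Mg > K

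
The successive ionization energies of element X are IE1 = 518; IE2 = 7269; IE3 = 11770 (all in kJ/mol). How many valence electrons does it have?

1

Look for the largest jump between consecutive ionization energies: IE2/IE1 ≈ 14.0, far larger than any earlier ratio.
That jump marks the point where a core electron is being removed. So the atom has 1 valence electron.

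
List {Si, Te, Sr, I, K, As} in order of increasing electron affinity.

Si is in period 3, group 14; K is in period 4, group 1; As is in period 4, group 15; Sr is in period 5, group 2; Te is in period 5, group 16; I is in period 5, group 17.
EA tends to increase across a period and decrease down a group, though the pattern is less regular than for IE or radius.
Neither a single period nor a single group — weigh both effects.
K > Sr: period and group pull opposite ways; the down-group shift dominates (48 vs 5 kJ/mol).
As > K: both are in period 4; the period trend gives As the larger value.
Si > As: period and group pull opposite ways; the down-group shift dominates (134 vs 78 kJ/mol).
Te > Si: period and group pull opposite ways; the across-period shift dominates (190 vs 134 kJ/mol).
I > Te: I lies to the right of Te in period 5, so the across-period effect alone puts I higher.
Approximate values (kJ/mol): Si 134, K 48, As 78, Sr 5, Te 190, I 295.
So from lowest to highest: Sr < K < As < Si < Te < I.

Sr, K, As, Si, Te, I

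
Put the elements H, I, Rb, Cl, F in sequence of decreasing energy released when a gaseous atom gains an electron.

H is in period 1, group 1; F is in period 2, group 17; Cl is in period 3, group 17; Rb is in period 5, group 1; I is in period 5, group 17.
Electron affinity generally becomes more exothermic across a period toward the halogens and less exothermic down a group.
These span different periods and groups, so the two trends combine.
H > Rb: they share group 1; the group trend gives H the larger value.
I > H: the two effects oppose for this pair; the across-period effect wins (295 vs 73 kJ/mol).
F > I: they share group 17; the group trend gives F the larger value.
Cl > F: this pair runs against the simple trend — see the exception note.
Note the exception: Cl has a higher electron affinity than F, contrary to the simple trend — F's small 2p subshell makes the incoming electron feel strong e⁻–e⁻ repulsion, so Cl actually releases more energy on gaining an electron.
For reference (kJ/mol): H 73, F 328, Cl 349, Rb 47, I 295.
So from highest to lowest: Cl > F > I > H > Rb.

Cl, F, I, H, Rb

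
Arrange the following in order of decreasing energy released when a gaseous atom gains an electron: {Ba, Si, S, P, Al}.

S > Si > P > Al > Ba

Al is in period 3, group 13; Si is in period 3, group 14; P is in period 3, group 15; S is in period 3, group 16; Ba is in period 6, group 2.
Adding an electron releases more energy for atoms nearer the top right (short of the noble gases).
Here both period and group differ, so the two effects have to be weighed against each other.
Al > Ba: relative to Ba, both the across-period and down-group shifts push Al's electron affinity up.
P > Al: P lies to the right of Al in period 3, so the across-period effect alone puts P higher.
Si > P: this pair runs against the simple trend — see the exception note.
S > Si: S lies to the right of Si in period 3, so the across-period effect alone puts S higher.
Note the exception: Si has a higher electron affinity than P, contrary to the simple trend — adding an electron to P's half-filled 3p³ is unfavourable, so Si (3p²) has the more exothermic EA.
Approximate values (kJ/mol): Al 42, Si 134, P 72, S 200, Ba 14.
So from highest to lowest: S > Si > P > Al > Ba.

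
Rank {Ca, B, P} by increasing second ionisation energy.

Ca < P < B

Consider each +1 ion: Ca⁺ still has 1 valence electron; B⁺ still has 2 valence electrons; P⁺ still has 4 valence electrons.
All are still removing valence electrons, so compare the +1 ions as you would atoms: IE_2 generally rises across a period (higher Z_eff) and falls down a group (larger shell), subject to the usual subshell exceptions.
Valence configurations: Ca⁺ [Ar]4s¹, B⁺ [He]2s², P⁺ [Ne]3s²3p².
The numbers (kJ/mol): Ca 1145, B 2427, P 1907.
Hence IE_2: Ca < P < B.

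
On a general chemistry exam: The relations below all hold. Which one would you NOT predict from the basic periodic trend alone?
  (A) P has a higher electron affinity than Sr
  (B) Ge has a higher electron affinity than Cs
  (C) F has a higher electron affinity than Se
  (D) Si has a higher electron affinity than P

The general trend: electron affinity increases across a period and decreases down a group.
(A) P (period 3, group 15) vs Sr (period 5, group 2): the stated order agrees with the simple trend.
(B) Ge (period 4, group 14) vs Cs (period 6, group 1): the stated order agrees with the simple trend.
(C) F (period 2, group 17) vs Se (period 4, group 16): the stated order agrees with the simple trend.
(D) Si (period 3, group 14) vs P (period 3, group 15): the stated order contradicts the simple trend.
The exception is (D): adding an electron to P's half-filled 3p³ is unfavourable, so Si (3p²) has the more exothermic EA.

(D)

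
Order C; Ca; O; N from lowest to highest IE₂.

Ca, C, N, O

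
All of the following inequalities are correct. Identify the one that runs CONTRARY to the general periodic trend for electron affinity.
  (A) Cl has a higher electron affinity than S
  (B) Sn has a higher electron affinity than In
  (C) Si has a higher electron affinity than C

(C)

The general trend: electron affinity increases across a period and decreases down a group.
(A) Cl (period 3, group 17) vs S (period 3, group 16): the stated order agrees with the simple trend.
(B) Sn (period 5, group 14) vs In (period 5, group 13): the stated order agrees with the simple trend.
(C) Si (period 3, group 14) vs C (period 2, group 14): the stated order contradicts the simple trend.
The exception is (C): Si's larger, more diffuse 3p orbitals accept an added electron slightly more readily than C's compact 2p.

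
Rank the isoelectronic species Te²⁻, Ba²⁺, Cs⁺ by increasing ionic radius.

Ba²⁺ < Cs⁺ < Te²⁻

All of these have 54 electrons, so size is governed by nuclear charge alone: the more protons, the stronger the pull on the same electron cloud, and the smaller the ion.
Nuclear charges: Ba²⁺ (Z=56), Cs⁺ (Z=55), Te²⁻ (Z=52).
Smallest to largest: Ba²⁺ < Cs⁺ < Te²⁻.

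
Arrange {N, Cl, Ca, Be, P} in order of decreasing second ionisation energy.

Consider each +1 ion: N⁺ still has 4 valence electrons; Cl⁺ still has 6 valence electrons; Ca⁺ still has 1 valence electron; Be⁺ still has 1 valence electron; P⁺ still has 4 valence electrons.
All are still removing valence electrons, so compare the +1 ions as you would atoms: IE_2 generally rises across a period (higher Z_eff) and falls down a group (larger shell), subject to the usual subshell exceptions.
Valence configurations: N⁺ [He]2s²2p², Cl⁺ [Ne]3s²3p⁴, Ca⁺ [Ar]4s¹, Be⁺ [He]2s¹, P⁺ [Ne]3s²3p².
Tabulated IE_2 (kJ/mol): N 2856, Cl 2298, Ca 1145, Be 1757, P 1907.
Hence IE_2: Ca < Be < P < Cl < N.

N, Cl, P, Be, Ca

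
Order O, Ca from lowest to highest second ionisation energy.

Ca, O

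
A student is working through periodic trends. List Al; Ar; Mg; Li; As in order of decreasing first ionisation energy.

Li is in period 2, group 1; Mg is in period 3, group 2; Al is in period 3, group 13; Ar is in period 3, group 18; As is in period 4, group 15.
IE₁ increases left→right with effective nuclear charge and decreases top→bottom as the valence shell moves farther out.
Here both period and group differ, so the two effects have to be weighed against each other.
Al > Li: the two effects oppose for this pair; the across-period effect wins (578 vs 520 kJ/mol).
Mg > Al: this pair runs against the simple trend — see the exception note.
As > Mg: the two effects oppose for this pair; the across-period effect wins (947 vs 738 kJ/mol).
Ar > As: relative to As, both the across-period and down-group shifts push Ar's first ionization energy up.
Note the exception: Mg has a higher first ionization energy than Al, contrary to the simple trend — Al's single 3p electron is easier to remove than one from Mg's filled 3s².
For reference (kJ/mol): Li 520, Mg 738, Al 578, Ar 1521, As 947.
So from highest to lowest: Ar > As > Mg > Al > Li.

Ar, As, Mg, Al, Li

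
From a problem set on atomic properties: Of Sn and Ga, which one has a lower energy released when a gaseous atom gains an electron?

Ga

Ga is in period 4, group 13; Sn is in period 5, group 14.
EA tends to increase across a period and decrease down a group, though the pattern is less regular than for IE or radius.
A diagonal step moves right (one effect) and down (the opposite effect) at once.
Sn > Ga: period and group pull opposite ways; the across-period shift dominates (107 vs 29 kJ/mol).
Approximate values (kJ/mol): Ga 29, Sn 107.
So Ga has the lower energy released when a gaseous atom gains an electron (Ga < Sn).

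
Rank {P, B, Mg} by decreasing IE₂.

B, P, Mg

IE_2 is the cost of taking one more electron from the +1 cation: P⁺ still has 4 valence electrons; B⁺ still has 2 valence electrons; Mg⁺ still has 1 valence electron.
All are still removing valence electrons, so compare the +1 ions as you would atoms: IE_2 generally rises across a period (higher Z_eff) and falls down a group (larger shell), subject to the usual subshell exceptions.
Valence configurations: P⁺ [Ne]3s²3p², B⁺ [He]2s², Mg⁺ [Ne]3s¹.
Tabulated IE_2 (kJ/mol): P 1907, B 2427, Mg 1451.
Overall IE_2 order: Mg < P < B.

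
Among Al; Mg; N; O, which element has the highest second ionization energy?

O

The second ionization energy removes an electron from the +1 ion. For each element: Al⁺ still has 2 valence electrons; Mg⁺ still has 1 valence electron; N⁺ still has 4 valence electrons; O⁺ still has 5 valence electrons.
All are still removing valence electrons, so compare the +1 ions as you would atoms: IE_2 generally rises across a period (higher Z_eff) and falls down a group (larger shell), subject to the usual subshell exceptions.
Valence configurations: Al⁺ [Ne]3s², Mg⁺ [Ne]3s¹, N⁺ [He]2s²2p², O⁺ [He]2s²2p³.
Approximate IE_2 values (kJ/mol): Al 1817, Mg 1451, N 2856, O 3388.
Putting it together, IE_2: Mg < Al < N < O.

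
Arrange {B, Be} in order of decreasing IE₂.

IE_2 is the cost of taking one more electron from the +1 cation: B⁺ still has 2 valence electrons; Be⁺ still has 1 valence electron.
All are still removing valence electrons, so compare the +1 ions as you would atoms: IE_2 generally rises across a period (higher Z_eff) and falls down a group (larger shell), subject to the usual subshell exceptions.
Valence configurations: B⁺ [He]2s², Be⁺ [He]2s¹.
Tabulated IE_2 (kJ/mol): B 2427, Be 1757.
So the second ionization energies run Be < B.

B, Be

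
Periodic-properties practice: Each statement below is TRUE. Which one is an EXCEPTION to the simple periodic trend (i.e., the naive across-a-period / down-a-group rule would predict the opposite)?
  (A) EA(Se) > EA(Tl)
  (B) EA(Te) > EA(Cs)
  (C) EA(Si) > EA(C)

The general trend: electron affinity increases across a period and decreases down a group.
(A) Se (period 4, group 16) vs Tl (period 6, group 13): the stated order agrees with the simple trend.
(B) Te (period 5, group 16) vs Cs (period 6, group 1): the stated order agrees with the simple trend.
(C) Si (period 3, group 14) vs C (period 2, group 14): the stated order contradicts the simple trend.
The exception is (C): Si's larger, more diffuse 3p orbitals accept an added electron slightly more readily than C's compact 2p.

(C)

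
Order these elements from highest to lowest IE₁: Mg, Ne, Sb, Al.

Ne > Sb > Mg > Al

First ionization energy rises across a period (greater Z_eff holds electrons more tightly) and falls down a group (valence electrons are farther from the nucleus).
Neither a single period nor a single group — weigh both effects.
Mg > Al: this pair runs against the simple trend — see the exception note.
Sb > Mg: the two effects oppose for this pair; the across-period effect wins (831 vs 738 kJ/mol).
Ne > Sb: relative to Sb, both the across-period and down-group shifts push Ne's first ionization energy up.
Note the exception: Mg has a higher first ionization energy than Al, contrary to the simple trend — Al's single 3p electron is easier to remove than one from Mg's filled 3s².
Tabulated first ionization energy (kJ/mol): Ne 2081, Mg 738, Al 578, Sb 831.
So from highest to lowest: Ne > Sb > Mg > Al.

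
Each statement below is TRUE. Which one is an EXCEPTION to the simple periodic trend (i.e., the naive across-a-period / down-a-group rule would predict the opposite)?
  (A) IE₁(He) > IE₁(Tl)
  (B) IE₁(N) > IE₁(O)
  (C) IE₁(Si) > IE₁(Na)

The general trend: IE₁ increases across a period and decreases down a group.
(A) He (period 1, group 18) vs Tl (period 6, group 13): the stated order agrees with the simple trend.
(B) N (period 2, group 15) vs O (period 2, group 16): the stated order contradicts the simple trend.
(C) Si (period 3, group 14) vs Na (period 3, group 1): the stated order agrees with the simple trend.
The exception is (B): pairing an electron in O's 2p⁴ costs repulsion energy, so O ionizes more easily than half-filled N (2p³).

(B)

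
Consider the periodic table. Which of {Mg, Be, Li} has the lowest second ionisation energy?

After 1 electron has been removed, what remains? Mg⁺ still has 1 valence electron; Be⁺ still has 1 valence electron; Li⁺ is the bare [He] core.
Pulling an electron out of a noble-gas core costs far more than removing a remaining valence electron, so Li sits at the high end of IE_2.
Valence configurations: Mg⁺ [Ne]3s¹, Be⁺ [He]2s¹.
Approximate IE_2 values (kJ/mol): Mg 1451, Be 1757, Li 7298.
Hence IE_2: Mg < Be < Li.

Mg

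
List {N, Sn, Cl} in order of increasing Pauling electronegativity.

Sn, N, Cl

N is in period 2, group 15; Cl is in period 3, group 17; Sn is in period 5, group 14.
Electronegativity increases across a period and decreases down a group, tracking effective nuclear charge and atomic size.
These span different periods and groups, so the two trends combine.
N > Sn: relative to Sn, both the across-period and down-group shifts push N's electronegativity up.
Cl > N: the two effects oppose for this pair; the across-period effect wins (3.16 vs 3.04).
Tabulated electronegativity (Pauling): N 3.04, Cl 3.16, Sn 1.96.
So from lowest to highest: Sn < N < Cl.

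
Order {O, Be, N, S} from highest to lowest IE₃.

Be > O > N > S

The third ionization energy removes an electron from the +2 ion. For each element: O²⁺ still has 4 valence electrons; Be²⁺ is the bare [He] core; N²⁺ still has 3 valence electrons; S²⁺ still has 4 valence electrons.
Breaking into a closed-shell core is much more expensive than removing a leftover valence electron — Be has the largest IE_3 here.
Valence configurations: O²⁺ [He]2s²2p², N²⁺ [He]2s²2p¹, S²⁺ [Ne]3s²3p².
Tabulated IE_3 (kJ/mol): O 5300, Be 14849, N 4578, S 3357.
So the third ionization energies run S < N < O < Be.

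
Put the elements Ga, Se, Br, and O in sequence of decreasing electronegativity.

O is in period 2, group 16; Ga is in period 4, group 13; Se is in period 4, group 16; Br is in period 4, group 17.
Atoms toward the upper right of the periodic table pull bonding electrons most strongly.
These span different periods and groups, so the two trends combine.
Se > Ga: both are in period 4; the period trend gives Se the larger value.
Br > Se: Br lies to the right of Se in period 4, so the across-period effect alone puts Br higher.
O > Br: period and group pull opposite ways; the down-group shift dominates (3.44 vs 2.96).
Approximate values (Pauling): O 3.44, Ga 1.81, Se 2.55, Br 2.96.
So from highest to lowest: O > Br > Se > Ga.

O, Br, Se, Ga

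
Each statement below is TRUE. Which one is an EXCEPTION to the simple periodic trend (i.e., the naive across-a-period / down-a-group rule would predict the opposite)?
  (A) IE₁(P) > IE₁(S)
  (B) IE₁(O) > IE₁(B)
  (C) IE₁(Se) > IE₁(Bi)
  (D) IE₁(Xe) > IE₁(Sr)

(A)

The general trend: first ionisation energy increases across a period and decreases down a group.
(A) P (period 3, group 15) vs S (period 3, group 16): the stated order contradicts the simple trend.
(B) O (period 2, group 16) vs B (period 2, group 13): the stated order agrees with the simple trend.
(C) Se (period 4, group 16) vs Bi (period 6, group 15): the stated order agrees with the simple trend.
(D) Xe (period 5, group 18) vs Sr (period 5, group 2): the stated order agrees with the simple trend.
The exception is (A): S (3p⁴) ionizes more easily than half-filled P (3p³) because the paired 3p electron in S is pushed out by e⁻–e⁻ repulsion.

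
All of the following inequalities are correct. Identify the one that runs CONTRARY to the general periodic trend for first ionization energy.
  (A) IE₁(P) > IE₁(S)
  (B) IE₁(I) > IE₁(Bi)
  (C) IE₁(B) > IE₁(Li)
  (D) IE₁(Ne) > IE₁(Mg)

(A)

The general trend: first ionization energy increases across a period and decreases down a group.
(A) P (period 3, group 15) vs S (period 3, group 16): the stated order contradicts the simple trend.
(B) I (period 5, group 17) vs Bi (period 6, group 15): the stated order agrees with the simple trend.
(C) B (period 2, group 13) vs Li (period 2, group 1): the stated order agrees with the simple trend.
(D) Ne (period 2, group 18) vs Mg (period 3, group 2): the stated order agrees with the simple trend.
The exception is (A): S (3p⁴) ionizes more easily than half-filled P (3p³) because the paired 3p electron in S is pushed out by e⁻–e⁻ repulsion.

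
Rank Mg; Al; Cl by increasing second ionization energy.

The second ionization energy removes an electron from the +1 ion. For each element: Mg⁺ still has 1 valence electron; Al⁺ still has 2 valence electrons; Cl⁺ still has 6 valence electrons.
All are still removing valence electrons, so compare the +1 ions as you would atoms: IE_2 generally rises across a period (higher Z_eff) and falls down a group (larger shell), subject to the usual subshell exceptions.
Valence configurations: Mg⁺ [Ne]3s¹, Al⁺ [Ne]3s², Cl⁺ [Ne]3s²3p⁴.
The numbers (kJ/mol): Mg 1451, Al 1817, Cl 2298.
So the second ionization energies run Mg < Al < Cl.

Mg < Al < Cl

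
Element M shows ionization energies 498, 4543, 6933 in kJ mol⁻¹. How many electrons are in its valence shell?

Look for the largest jump between consecutive ionization energies: IE2/IE1 ≈ 9.1, far larger than any earlier ratio.
That jump marks the point where a core electron is being removed. So the atom has 1 valence electron.

1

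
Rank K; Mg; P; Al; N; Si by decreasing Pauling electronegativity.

N is in period 2, group 15; Mg is in period 3, group 2; Al is in period 3, group 13; Si is in period 3, group 14; P is in period 3, group 15; K is in period 4, group 1.
Electronegativity increases across a period and decreases down a group, tracking effective nuclear charge and atomic size.
Here both period and group differ, so the two effects have to be weighed against each other.
Mg > K: relative to K, both the across-period and down-group shifts push Mg's electronegativity up.
Al > Mg: both are in period 3; the period trend gives Al the larger value.
Si > Al: Si lies to the right of Al in period 3, so the across-period effect alone puts Si higher.
P > Si: P lies to the right of Si in period 3, so the across-period effect alone puts P higher.
N > P: they share group 15; the group trend gives N the larger value.
Tabulated electronegativity (Pauling): N 3.04, Mg 1.31, Al 1.61, Si 1.90, P 2.19, K 0.82.
So from highest to lowest: N > P > Si > Al > Mg > K.

N > P > Si > Al > Mg > K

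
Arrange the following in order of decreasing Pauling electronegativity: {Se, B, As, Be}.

Se > As > B > Be

Be is in period 2, group 2; B is in period 2, group 13; As is in period 4, group 15; Se is in period 4, group 16.
Atoms toward the upper right of the periodic table pull bonding electrons most strongly.
Neither a single period nor a single group — weigh both effects.
B > Be: B lies to the right of Be in period 2, so the across-period effect alone puts B higher.
As > B: the two effects oppose for this pair; the across-period effect wins (2.18 vs 2.04).
Se > As: Se lies to the right of As in period 4, so the across-period effect alone puts Se higher.
Tabulated electronegativity (Pauling): Be 1.57, B 2.04, As 2.18, Se 2.55.
So from highest to lowest: Se > As > B > Be.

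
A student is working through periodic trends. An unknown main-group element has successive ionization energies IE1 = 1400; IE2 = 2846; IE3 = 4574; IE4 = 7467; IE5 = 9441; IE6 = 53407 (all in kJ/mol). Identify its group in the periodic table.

Look for the largest jump between consecutive ionization energies: IE6/IE5 ≈ 5.7, far larger than any earlier ratio.
That jump marks the point where a core electron is being removed. So the atom has 5 valence electrons.
A main-group element with 5 valence electrons is in group 15.

Group 15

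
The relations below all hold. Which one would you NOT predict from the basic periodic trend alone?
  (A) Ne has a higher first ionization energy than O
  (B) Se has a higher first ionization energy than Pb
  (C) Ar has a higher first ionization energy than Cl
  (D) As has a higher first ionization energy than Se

(D)

The general trend: first ionization energy increases across a period and decreases down a group.
(A) Ne (period 2, group 18) vs O (period 2, group 16): the stated order agrees with the simple trend.
(B) Se (period 4, group 16) vs Pb (period 6, group 14): the stated order agrees with the simple trend.
(C) Ar (period 3, group 18) vs Cl (period 3, group 17): the stated order agrees with the simple trend.
(D) As (period 4, group 15) vs Se (period 4, group 16): the stated order contradicts the simple trend.
The exception is (D): Se (4p⁴) ionizes more easily than half-filled As (4p³).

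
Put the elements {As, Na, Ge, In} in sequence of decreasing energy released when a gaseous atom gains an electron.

Ge > As > Na > In

Na is in period 3, group 1; Ge is in period 4, group 14; As is in period 4, group 15; In is in period 5, group 13.
Adding an electron releases more energy for atoms nearer the top right (short of the noble gases).
These span different periods and groups, so the two trends combine.
Na > In: the two effects oppose for this pair; the down-group effect wins (53 vs 29 kJ/mol).
As > Na: period and group pull opposite ways; the across-period shift dominates (78 vs 53 kJ/mol).
Ge > As: this pair runs against the simple trend — see the exception note.
Note the exception: Ge has a higher electron affinity than As, contrary to the simple trend — adding an electron to As's half-filled 4p³ is unfavourable, so Ge (4p²) has the more exothermic EA.
Tabulated electron affinity (kJ/mol): Na 53, Ge 119, As 78, In 29.
So from highest to lowest: Ge > As > Na > In.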